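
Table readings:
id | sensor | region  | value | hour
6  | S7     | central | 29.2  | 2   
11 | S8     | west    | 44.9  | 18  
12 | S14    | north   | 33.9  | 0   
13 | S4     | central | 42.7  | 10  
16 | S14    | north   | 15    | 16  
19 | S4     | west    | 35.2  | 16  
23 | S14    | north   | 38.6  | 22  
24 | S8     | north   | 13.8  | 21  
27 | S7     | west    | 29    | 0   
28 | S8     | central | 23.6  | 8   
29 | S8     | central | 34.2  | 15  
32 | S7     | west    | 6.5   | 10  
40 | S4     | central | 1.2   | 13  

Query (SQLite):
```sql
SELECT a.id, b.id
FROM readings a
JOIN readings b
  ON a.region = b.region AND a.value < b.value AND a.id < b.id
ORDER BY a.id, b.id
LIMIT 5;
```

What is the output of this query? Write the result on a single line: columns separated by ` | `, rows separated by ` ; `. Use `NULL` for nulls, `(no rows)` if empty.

Pairs (a,b) with same region, a.value < b.value, a.id < b.id.
region groups: central:{6,13,28,29,40} north:{12,16,23,24} west:{11,19,27,32}
Ordered by (a.id, b.id); first 5.

6 | 13 ; 6 | 29 ; 12 | 23 ; 16 | 23 ; 28 | 29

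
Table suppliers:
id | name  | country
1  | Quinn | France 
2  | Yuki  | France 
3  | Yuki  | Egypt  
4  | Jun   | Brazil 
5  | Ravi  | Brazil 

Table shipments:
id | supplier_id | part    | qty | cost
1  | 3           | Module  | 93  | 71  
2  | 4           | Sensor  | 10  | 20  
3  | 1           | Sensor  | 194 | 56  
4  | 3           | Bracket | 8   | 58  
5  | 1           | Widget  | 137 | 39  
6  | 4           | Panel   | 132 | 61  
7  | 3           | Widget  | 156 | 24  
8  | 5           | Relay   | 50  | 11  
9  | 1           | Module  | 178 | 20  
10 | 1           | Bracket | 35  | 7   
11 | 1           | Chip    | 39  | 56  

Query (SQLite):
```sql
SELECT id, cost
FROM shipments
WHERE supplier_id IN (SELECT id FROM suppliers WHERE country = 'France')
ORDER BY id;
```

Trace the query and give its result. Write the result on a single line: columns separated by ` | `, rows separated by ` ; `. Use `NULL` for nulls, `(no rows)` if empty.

3 | 56 ; 5 | 39 ; 9 | 20 ; 10 | 7 ; 11 | 56

Inner query: suppliers.id where country = 'France'.
Outer: keep shipments rows whose supplier_id is in that set.
Inner query → {1, 2}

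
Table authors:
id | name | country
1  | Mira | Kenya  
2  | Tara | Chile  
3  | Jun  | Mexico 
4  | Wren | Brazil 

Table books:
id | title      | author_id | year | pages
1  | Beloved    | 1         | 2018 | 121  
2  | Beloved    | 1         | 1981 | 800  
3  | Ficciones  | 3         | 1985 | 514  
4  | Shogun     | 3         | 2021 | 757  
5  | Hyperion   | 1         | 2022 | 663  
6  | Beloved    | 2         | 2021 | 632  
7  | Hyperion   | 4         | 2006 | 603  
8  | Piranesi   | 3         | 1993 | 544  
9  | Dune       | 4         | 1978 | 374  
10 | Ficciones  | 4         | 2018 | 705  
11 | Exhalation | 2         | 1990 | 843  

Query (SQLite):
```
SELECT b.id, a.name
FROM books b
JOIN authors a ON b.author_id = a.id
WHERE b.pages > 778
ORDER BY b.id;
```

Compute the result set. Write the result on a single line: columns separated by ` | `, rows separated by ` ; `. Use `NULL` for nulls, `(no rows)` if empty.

2 | Mira ; 11 | Tara

Each books row matches the authors row where author_id = authors.id.
Then keep rows with b.pages > 778.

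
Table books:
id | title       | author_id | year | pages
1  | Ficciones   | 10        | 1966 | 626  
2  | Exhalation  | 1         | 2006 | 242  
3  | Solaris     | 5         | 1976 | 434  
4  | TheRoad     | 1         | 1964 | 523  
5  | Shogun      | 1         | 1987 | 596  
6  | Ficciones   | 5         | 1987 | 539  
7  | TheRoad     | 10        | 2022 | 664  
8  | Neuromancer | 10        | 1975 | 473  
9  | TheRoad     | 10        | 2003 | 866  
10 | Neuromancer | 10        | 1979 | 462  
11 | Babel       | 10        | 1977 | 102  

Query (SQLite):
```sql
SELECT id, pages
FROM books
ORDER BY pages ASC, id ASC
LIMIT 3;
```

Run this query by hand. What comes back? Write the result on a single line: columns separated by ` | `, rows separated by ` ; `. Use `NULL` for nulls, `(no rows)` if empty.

Sort by pages asc, tiebreak id asc: (102, id=11), (242, id=2), (434, id=3), (462, id=10), (473, id=8), (523, id=4) …. Take first 3.

11 | 102 ; 2 | 242 ; 3 | 434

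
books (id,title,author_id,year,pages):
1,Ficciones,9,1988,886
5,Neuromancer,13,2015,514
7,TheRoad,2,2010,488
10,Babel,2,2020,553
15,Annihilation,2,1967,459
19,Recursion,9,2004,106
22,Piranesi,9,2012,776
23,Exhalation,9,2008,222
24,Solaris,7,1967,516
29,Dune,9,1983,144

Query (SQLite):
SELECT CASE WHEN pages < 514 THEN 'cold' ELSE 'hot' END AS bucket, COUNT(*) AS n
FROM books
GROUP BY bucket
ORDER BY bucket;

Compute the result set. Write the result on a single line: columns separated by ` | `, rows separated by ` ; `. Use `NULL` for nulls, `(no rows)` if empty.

cold | 5 ; hot | 5

Bucket rows by pages < 514 → 'cold' else 'hot'; count each bucket.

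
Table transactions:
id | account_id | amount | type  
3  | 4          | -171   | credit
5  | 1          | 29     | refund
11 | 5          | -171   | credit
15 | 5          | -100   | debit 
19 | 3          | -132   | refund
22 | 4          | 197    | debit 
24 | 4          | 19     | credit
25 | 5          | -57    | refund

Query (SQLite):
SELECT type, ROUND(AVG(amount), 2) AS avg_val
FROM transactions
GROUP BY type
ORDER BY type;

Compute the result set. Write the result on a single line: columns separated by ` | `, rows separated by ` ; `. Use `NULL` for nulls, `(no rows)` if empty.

Partition transactions by type; compute ROUND(AVG(amount), 2) within each group.
  credit: ids {3, 11, 24} → ROUND(AVG(amount), 2)=-107.67
  debit: ids {15, 22} → ROUND(AVG(amount), 2)=48.5
  refund: ids {5, 19, 25} → ROUND(AVG(amount), 2)=-53.33

credit | -107.67 ; debit | 48.5 ; refund | -53.33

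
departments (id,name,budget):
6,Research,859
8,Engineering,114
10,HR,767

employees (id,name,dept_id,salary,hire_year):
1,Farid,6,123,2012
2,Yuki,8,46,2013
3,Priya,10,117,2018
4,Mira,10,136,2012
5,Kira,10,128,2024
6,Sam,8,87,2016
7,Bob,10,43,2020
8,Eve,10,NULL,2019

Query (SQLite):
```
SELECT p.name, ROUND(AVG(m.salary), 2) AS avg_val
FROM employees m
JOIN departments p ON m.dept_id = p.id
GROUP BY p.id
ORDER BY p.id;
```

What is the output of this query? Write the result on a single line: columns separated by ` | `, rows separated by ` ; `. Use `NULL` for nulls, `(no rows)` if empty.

Research | 123 ; Engineering | 66.5 ; HR | 106

Join each employees row to its departments via dept_id.
Group joined rows by departments.id; compute ROUND(AVG(m.salary), 2) per group.
  6: ids {1} → ROUND(AVG(m.salary), 2)=123
  8: ids {2, 6} → ROUND(AVG(m.salary), 2)=66.5
  10: ids {3, 4, 5, 7, 8} → ROUND(AVG(m.salary), 2)=106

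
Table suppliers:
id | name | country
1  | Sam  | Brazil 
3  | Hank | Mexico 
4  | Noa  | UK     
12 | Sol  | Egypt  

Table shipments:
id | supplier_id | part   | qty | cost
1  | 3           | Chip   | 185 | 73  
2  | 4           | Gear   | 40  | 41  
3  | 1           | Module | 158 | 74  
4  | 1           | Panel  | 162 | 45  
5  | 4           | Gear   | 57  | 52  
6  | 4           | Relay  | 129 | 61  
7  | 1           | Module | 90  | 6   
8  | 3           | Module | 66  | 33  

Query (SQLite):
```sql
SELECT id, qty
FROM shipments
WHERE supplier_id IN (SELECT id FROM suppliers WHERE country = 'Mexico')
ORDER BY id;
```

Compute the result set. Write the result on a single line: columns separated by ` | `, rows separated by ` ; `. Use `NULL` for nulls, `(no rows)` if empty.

Inner query: suppliers.id where country = 'Mexico'.
Outer: keep shipments rows whose supplier_id is in that set.
Inner query → {3}

1 | 185 ; 8 | 66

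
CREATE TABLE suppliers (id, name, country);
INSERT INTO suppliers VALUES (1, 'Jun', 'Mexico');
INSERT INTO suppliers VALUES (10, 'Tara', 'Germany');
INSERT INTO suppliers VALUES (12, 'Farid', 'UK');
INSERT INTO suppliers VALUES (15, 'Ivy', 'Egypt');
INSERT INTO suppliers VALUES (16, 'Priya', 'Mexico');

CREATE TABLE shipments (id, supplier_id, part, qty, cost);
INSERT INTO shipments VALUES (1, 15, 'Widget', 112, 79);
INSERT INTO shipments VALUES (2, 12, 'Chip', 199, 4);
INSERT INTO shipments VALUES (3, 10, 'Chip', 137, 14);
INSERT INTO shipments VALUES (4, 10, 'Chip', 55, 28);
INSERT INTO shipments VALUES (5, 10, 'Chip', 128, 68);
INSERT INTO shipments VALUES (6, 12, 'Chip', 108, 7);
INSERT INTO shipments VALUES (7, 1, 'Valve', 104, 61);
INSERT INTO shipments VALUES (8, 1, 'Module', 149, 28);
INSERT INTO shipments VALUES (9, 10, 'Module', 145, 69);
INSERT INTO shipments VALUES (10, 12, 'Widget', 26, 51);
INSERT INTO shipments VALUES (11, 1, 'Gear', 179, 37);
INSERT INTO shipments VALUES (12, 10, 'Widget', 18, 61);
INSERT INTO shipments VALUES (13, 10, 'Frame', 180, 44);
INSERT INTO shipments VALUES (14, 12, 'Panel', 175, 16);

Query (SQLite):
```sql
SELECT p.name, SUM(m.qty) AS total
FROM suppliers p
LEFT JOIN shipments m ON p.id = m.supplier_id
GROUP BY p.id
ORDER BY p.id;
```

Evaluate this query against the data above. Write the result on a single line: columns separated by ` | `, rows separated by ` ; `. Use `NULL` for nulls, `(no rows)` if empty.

LEFT JOIN keeps every suppliers row; unmatched ones get NULL for shipments columns.
Group by suppliers.id and compute SUM(m.qty). SUM over an all-NULL group is NULL.
  1: ids {7, 8, 11} → SUM(m.qty)=432
  10: ids {3, 4, 5, 9, 12, 13} → SUM(m.qty)=663
  12: ids {2, 6, 10, 14} → SUM(m.qty)=508
  15: ids {1} → SUM(m.qty)=112
  16: ids {—} → SUM(m.qty)=NULL

Jun | 432 ; Tara | 663 ; Farid | 508 ; Ivy | 112 ; Priya | NULL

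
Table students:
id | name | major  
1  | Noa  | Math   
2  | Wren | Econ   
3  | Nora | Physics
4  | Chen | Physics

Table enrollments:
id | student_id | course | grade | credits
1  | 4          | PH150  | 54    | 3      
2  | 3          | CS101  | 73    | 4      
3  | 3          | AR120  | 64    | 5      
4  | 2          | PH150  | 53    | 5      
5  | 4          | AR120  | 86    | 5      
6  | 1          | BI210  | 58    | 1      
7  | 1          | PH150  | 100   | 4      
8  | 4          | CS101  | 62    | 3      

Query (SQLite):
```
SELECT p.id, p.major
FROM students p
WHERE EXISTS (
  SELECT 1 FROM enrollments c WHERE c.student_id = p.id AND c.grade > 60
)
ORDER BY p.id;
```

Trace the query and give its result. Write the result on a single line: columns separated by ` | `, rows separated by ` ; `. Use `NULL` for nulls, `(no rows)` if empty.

1 | Math ; 3 | Physics ; 4 | Physics

For each students row, check whether any enrollments with matching student_id has grade > 60.
Keep rows where that is true.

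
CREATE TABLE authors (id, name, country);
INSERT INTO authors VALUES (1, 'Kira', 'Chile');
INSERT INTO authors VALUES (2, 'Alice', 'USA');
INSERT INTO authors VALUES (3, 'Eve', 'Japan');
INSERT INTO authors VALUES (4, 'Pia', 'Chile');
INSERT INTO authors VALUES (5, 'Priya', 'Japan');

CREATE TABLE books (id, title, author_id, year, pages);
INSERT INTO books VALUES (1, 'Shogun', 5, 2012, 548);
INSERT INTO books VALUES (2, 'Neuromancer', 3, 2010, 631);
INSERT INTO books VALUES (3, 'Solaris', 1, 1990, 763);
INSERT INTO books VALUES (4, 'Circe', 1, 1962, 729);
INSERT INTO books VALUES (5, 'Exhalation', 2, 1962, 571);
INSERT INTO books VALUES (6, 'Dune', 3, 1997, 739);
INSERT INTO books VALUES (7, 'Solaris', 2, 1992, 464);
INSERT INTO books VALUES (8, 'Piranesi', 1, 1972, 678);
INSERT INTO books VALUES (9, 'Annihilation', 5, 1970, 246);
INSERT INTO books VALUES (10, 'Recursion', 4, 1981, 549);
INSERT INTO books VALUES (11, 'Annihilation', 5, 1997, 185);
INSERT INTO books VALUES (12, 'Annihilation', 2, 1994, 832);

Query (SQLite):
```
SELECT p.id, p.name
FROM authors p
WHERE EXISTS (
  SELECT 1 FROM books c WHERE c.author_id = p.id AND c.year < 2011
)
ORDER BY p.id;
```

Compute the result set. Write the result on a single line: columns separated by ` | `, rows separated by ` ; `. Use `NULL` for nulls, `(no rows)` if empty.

1 | Kira ; 2 | Alice ; 3 | Eve ; 4 | Pia ; 5 | Priya

For each authors row, check whether any books with matching author_id has year < 2011.
Keep rows where that is true.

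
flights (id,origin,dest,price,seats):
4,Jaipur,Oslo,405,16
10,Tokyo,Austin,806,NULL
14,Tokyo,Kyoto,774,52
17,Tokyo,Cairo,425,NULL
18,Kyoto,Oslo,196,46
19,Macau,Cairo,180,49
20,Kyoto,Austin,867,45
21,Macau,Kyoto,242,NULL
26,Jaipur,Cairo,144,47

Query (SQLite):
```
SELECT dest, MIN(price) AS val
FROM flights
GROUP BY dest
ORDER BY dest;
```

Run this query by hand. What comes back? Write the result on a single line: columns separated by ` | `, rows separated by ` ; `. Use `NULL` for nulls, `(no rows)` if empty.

Partition flights by dest; compute MIN(price) within each group.
  Austin: ids {10, 20} → MIN(price)=806
  Cairo: ids {17, 19, 26} → MIN(price)=144
  Kyoto: ids {14, 21} → MIN(price)=242
  Oslo: ids {4, 18} → MIN(price)=196

Austin | 806 ; Cairo | 144 ; Kyoto | 242 ; Oslo | 196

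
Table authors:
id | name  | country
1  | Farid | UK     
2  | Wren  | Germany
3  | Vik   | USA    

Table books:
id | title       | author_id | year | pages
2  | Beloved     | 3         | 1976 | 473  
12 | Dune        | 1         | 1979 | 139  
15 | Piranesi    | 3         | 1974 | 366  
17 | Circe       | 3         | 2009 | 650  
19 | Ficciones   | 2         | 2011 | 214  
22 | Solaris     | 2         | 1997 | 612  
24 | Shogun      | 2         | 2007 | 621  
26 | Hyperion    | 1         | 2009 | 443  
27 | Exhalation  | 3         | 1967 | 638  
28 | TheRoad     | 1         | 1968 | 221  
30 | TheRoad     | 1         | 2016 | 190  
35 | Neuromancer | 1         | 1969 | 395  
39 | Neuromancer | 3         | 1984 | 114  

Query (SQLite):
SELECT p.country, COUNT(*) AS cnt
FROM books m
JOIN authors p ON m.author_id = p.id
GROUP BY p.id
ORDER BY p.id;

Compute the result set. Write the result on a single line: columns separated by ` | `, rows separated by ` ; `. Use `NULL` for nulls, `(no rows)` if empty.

UK | 5 ; Germany | 3 ; USA | 5

Join each books row to its authors via author_id.
Group joined rows by authors.id; compute COUNT(*) per group.
  1: ids {12, 26, 28, 30, 35} → COUNT(*)=5
  2: ids {19, 22, 24} → COUNT(*)=3
  3: ids {2, 15, 17, 27, 39} → COUNT(*)=5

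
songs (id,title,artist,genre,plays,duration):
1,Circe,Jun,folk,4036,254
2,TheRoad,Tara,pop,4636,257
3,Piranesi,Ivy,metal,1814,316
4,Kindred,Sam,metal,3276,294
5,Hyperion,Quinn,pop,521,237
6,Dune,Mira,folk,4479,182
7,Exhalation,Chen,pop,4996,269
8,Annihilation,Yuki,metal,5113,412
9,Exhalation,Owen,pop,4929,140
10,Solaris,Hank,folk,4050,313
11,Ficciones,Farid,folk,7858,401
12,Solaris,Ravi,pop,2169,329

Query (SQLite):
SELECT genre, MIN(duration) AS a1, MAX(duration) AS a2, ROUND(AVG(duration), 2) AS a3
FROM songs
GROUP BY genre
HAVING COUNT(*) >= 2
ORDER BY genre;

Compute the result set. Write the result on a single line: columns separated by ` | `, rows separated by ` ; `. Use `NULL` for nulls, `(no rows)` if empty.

folk | 182 | 401 | 287.5 ; metal | 294 | 412 | 340.67 ; pop | 140 | 329 | 246.4

Group songs by genre.
Per group compute: MIN(duration), MAX(duration), ROUND(AVG(duration), 2).
HAVING: drop groups with fewer than 2 rows.
  folk: ids {1, 6, 10, 11} → MIN(duration)=182, MAX(duration)=401, ROUND(AVG(duration), 2)=287.5
  metal: ids {3, 4, 8} → MIN(duration)=294, MAX(duration)=412, ROUND(AVG(duration), 2)=340.67
  pop: ids {2, 5, 7, 9, 12} → MIN(duration)=140, MAX(duration)=329, ROUND(AVG(duration), 2)=246.4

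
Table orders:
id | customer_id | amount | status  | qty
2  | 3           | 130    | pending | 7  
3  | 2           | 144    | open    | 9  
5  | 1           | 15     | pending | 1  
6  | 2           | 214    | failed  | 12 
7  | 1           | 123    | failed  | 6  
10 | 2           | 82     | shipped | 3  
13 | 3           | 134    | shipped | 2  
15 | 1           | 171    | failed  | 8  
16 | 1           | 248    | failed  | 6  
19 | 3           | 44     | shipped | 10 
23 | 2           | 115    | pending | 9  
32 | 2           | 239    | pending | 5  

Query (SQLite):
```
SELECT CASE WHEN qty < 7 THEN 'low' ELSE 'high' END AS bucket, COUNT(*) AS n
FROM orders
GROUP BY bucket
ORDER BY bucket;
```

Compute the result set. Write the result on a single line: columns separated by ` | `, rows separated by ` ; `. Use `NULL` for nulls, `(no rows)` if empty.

Bucket rows by qty < 7 → 'low' else 'high'; count each bucket.

high | 6 ; low | 6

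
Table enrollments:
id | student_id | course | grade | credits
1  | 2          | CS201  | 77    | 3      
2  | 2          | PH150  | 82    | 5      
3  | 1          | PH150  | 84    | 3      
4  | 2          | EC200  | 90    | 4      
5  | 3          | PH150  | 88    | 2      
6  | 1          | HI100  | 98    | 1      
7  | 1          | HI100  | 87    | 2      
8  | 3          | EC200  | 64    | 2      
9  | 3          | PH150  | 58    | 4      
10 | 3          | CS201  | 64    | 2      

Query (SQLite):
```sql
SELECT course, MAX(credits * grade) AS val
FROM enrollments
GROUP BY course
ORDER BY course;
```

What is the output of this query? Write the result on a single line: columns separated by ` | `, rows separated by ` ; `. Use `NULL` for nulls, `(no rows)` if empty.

CS201 | 231 ; EC200 | 360 ; HI100 | 174 ; PH150 | 410

For each row compute credits * grade.
Group by course; take MAX of the expression per group.
  CS201: ids {1, 10} → MAX(credits * grade)=231
  EC200: ids {4, 8} → MAX(credits * grade)=360
  HI100: ids {6, 7} → MAX(credits * grade)=174
  PH150: ids {2, 3, 5, 9} → MAX(credits * grade)=410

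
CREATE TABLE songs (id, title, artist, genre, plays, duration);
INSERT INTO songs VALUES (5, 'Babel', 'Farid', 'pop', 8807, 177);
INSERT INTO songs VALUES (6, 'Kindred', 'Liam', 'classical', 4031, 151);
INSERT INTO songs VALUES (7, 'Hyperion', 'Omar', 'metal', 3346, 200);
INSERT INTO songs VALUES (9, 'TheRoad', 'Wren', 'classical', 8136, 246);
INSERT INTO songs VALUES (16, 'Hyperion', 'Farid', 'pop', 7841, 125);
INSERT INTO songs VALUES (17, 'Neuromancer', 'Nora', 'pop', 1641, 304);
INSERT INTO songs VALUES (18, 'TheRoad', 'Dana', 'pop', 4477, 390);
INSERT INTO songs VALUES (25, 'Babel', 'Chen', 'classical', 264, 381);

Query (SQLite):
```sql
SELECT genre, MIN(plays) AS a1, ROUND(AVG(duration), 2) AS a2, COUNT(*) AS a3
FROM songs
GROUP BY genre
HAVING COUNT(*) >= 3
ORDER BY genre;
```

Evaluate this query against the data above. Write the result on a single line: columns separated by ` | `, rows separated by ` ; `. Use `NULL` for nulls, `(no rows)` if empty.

classical | 264 | 259.33 | 3 ; pop | 1641 | 249 | 4

Group songs by genre.
Per group compute: MIN(plays), ROUND(AVG(duration), 2), COUNT(*).
HAVING: drop groups with fewer than 3 rows.
  classical: ids {6, 9, 25} → MIN(plays)=264, ROUND(AVG(duration), 2)=259.33, COUNT(*)=3
  metal: ids {7} → MIN(plays)=3346, ROUND(AVG(duration), 2)=200, COUNT(*)=1
  pop: ids {5, 16, 17, 18} → MIN(plays)=1641, ROUND(AVG(duration), 2)=249, COUNT(*)=4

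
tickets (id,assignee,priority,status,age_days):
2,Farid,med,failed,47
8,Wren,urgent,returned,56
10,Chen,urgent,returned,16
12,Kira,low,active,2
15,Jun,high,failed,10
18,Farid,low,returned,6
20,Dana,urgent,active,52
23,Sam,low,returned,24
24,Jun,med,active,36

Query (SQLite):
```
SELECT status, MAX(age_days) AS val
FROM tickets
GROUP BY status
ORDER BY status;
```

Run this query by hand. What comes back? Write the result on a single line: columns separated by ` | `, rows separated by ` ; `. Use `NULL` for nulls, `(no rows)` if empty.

Partition tickets by status; compute MAX(age_days) within each group.
  active: ids {12, 20, 24} → MAX(age_days)=52
  failed: ids {2, 15} → MAX(age_days)=47
  returned: ids {8, 10, 18, 23} → MAX(age_days)=56

active | 52 ; failed | 47 ; returned | 56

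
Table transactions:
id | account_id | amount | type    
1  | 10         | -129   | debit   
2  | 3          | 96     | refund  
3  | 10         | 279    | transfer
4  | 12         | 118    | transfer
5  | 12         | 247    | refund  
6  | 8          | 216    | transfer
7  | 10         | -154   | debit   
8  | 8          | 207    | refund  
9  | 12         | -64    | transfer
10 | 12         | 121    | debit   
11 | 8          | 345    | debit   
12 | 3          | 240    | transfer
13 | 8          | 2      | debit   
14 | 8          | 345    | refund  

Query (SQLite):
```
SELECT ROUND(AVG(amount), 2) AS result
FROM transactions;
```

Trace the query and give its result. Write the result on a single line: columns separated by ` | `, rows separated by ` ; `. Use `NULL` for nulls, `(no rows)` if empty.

All amount values: [-129, 96, 279, 118, 247, 216, -154, 207, -64, 121, 345, 240, 2, 345].
AVG = 1869 / 14 (rounded to 2 dp).

133.5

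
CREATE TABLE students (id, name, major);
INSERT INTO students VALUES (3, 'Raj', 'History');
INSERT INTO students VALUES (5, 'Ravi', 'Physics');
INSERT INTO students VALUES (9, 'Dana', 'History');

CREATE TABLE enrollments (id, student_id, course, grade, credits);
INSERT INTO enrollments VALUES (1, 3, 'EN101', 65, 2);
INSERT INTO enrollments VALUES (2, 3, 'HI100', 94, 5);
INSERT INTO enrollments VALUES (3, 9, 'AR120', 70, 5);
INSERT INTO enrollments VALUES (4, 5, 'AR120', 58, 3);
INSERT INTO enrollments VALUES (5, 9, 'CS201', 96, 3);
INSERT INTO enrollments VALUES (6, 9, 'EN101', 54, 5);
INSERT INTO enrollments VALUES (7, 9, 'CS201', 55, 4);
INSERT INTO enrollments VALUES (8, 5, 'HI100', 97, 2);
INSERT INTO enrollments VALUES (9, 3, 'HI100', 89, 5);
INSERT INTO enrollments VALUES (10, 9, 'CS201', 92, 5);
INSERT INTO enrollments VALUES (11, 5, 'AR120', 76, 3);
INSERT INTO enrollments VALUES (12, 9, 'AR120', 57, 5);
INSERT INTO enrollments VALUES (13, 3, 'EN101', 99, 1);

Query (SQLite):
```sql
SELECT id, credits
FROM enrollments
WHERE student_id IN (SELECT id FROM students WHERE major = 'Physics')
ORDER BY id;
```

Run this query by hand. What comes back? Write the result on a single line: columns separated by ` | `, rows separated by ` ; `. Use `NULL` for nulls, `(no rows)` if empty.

Inner query: students.id where major = 'Physics'.
Outer: keep enrollments rows whose student_id is in that set.
Inner query → {5}

4 | 3 ; 8 | 2 ; 11 | 3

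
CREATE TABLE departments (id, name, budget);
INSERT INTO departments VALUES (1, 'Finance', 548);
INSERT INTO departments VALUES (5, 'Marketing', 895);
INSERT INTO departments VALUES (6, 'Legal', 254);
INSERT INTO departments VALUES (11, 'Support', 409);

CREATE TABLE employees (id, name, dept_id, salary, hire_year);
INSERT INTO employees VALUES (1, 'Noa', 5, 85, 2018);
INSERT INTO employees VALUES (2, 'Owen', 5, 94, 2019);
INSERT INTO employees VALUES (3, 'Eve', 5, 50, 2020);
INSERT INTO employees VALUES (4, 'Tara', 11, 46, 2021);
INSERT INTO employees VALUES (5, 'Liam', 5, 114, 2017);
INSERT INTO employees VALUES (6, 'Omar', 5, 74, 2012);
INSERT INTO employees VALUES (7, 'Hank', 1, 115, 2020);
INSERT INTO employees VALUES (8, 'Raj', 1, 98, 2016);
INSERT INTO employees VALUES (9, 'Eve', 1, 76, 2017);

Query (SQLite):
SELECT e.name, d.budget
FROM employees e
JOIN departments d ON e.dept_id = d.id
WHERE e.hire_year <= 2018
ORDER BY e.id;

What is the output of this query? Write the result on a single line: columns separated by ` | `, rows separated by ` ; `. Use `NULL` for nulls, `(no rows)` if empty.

Noa | 895 ; Liam | 895 ; Omar | 895 ; Raj | 548 ; Eve | 548

Each employees row matches the departments row where dept_id = departments.id.
Then keep rows with e.hire_year <= 2018.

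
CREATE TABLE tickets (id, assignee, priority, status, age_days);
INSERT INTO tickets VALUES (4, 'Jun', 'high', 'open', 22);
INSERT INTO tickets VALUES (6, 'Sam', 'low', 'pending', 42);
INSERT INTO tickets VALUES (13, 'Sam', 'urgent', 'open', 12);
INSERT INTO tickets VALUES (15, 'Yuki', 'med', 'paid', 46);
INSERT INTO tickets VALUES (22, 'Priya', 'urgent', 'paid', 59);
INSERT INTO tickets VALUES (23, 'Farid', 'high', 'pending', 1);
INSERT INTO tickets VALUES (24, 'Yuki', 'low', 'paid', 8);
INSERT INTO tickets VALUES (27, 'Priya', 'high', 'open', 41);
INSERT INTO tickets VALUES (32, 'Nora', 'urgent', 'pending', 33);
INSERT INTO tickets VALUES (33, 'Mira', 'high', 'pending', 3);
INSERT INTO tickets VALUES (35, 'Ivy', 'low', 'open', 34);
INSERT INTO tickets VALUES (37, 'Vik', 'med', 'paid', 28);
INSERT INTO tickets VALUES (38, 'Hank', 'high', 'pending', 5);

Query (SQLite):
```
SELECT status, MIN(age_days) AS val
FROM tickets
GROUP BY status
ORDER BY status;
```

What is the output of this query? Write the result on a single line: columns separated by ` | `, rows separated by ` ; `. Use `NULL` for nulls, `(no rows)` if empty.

open | 12 ; paid | 8 ; pending | 1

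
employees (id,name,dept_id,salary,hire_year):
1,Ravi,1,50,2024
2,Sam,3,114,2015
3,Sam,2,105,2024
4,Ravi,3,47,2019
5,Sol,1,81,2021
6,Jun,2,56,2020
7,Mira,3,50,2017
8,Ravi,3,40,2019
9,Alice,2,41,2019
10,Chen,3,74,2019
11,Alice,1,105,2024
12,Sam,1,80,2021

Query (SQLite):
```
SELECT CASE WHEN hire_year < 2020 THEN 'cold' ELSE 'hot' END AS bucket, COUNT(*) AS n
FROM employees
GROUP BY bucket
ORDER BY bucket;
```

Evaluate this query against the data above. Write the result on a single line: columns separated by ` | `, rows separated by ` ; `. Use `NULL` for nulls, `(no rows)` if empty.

cold | 6 ; hot | 6

Bucket rows by hire_year < 2020 → 'cold' else 'hot'; count each bucket.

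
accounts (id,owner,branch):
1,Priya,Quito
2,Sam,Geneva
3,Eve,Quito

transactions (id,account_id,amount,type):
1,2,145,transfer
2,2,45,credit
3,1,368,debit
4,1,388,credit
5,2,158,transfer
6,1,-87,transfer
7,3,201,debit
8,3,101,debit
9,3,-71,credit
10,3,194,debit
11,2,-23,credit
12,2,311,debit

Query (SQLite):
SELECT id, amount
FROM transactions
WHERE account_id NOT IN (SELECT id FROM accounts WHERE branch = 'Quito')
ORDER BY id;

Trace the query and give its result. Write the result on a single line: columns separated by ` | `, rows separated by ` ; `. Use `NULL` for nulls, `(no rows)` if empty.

1 | 145 ; 2 | 45 ; 5 | 158 ; 11 | -23 ; 12 | 311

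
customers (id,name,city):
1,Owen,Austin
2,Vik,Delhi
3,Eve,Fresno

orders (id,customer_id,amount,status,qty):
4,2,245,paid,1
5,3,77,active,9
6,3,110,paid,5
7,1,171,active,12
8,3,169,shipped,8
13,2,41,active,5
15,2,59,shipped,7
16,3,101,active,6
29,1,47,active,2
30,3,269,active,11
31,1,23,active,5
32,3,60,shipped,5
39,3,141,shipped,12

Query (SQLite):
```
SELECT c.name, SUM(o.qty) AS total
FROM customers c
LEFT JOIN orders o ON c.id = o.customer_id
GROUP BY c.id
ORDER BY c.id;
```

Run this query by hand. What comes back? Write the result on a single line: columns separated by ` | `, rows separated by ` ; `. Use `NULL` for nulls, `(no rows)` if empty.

LEFT JOIN keeps every customers row; unmatched ones get NULL for orders columns.
Group by customers.id and compute SUM(o.qty). SUM over an all-NULL group is NULL.
  1: ids {7, 29, 31} → SUM(o.qty)=19
  2: ids {4, 13, 15} → SUM(o.qty)=13
  3: ids {5, 6, 8, 16, 30, 32, 39} → SUM(o.qty)=56

Owen | 19 ; Vik | 13 ; Eve | 56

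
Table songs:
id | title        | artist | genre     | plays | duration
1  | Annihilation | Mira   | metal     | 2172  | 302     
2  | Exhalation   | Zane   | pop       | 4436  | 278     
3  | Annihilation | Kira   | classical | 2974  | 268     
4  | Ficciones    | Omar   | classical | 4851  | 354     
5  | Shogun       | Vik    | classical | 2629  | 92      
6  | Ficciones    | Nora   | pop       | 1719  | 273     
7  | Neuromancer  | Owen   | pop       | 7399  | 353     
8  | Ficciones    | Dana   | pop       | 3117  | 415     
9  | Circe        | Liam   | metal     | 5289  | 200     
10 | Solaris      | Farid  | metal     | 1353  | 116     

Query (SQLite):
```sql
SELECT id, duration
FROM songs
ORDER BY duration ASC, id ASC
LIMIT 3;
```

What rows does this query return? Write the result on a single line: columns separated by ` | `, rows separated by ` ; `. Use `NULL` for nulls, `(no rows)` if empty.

5 | 92 ; 10 | 116 ; 9 | 200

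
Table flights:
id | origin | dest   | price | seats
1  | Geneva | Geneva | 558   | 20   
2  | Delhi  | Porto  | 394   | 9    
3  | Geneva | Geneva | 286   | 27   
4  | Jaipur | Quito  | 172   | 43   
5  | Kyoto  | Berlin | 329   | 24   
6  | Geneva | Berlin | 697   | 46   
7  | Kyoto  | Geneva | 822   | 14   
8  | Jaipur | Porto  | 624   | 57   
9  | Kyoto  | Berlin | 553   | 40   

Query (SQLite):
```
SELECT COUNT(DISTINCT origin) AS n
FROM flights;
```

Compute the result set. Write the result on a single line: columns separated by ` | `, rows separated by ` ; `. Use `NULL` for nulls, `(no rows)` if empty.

4

Count distinct non-NULL origin values.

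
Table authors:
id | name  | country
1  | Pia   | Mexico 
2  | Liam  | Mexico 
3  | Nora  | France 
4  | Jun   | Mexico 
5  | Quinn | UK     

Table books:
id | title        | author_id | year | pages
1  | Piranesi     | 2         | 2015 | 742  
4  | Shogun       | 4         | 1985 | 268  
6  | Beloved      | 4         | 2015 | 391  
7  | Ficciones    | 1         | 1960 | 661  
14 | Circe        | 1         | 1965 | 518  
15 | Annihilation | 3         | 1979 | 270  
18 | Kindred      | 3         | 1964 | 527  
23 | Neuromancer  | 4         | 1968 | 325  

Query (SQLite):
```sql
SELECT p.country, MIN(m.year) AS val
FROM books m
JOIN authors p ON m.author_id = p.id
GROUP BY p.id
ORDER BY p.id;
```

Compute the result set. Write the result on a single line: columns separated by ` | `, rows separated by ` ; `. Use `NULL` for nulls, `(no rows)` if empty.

Mexico | 1960 ; Mexico | 2015 ; France | 1964 ; Mexico | 1968

Join each books row to its authors via author_id.
Group joined rows by authors.id; compute MIN(m.year) per group.
  1: ids {7, 14} → MIN(m.year)=1960
  2: ids {1} → MIN(m.year)=2015
  3: ids {15, 18} → MIN(m.year)=1964
  4: ids {4, 6, 23} → MIN(m.year)=1968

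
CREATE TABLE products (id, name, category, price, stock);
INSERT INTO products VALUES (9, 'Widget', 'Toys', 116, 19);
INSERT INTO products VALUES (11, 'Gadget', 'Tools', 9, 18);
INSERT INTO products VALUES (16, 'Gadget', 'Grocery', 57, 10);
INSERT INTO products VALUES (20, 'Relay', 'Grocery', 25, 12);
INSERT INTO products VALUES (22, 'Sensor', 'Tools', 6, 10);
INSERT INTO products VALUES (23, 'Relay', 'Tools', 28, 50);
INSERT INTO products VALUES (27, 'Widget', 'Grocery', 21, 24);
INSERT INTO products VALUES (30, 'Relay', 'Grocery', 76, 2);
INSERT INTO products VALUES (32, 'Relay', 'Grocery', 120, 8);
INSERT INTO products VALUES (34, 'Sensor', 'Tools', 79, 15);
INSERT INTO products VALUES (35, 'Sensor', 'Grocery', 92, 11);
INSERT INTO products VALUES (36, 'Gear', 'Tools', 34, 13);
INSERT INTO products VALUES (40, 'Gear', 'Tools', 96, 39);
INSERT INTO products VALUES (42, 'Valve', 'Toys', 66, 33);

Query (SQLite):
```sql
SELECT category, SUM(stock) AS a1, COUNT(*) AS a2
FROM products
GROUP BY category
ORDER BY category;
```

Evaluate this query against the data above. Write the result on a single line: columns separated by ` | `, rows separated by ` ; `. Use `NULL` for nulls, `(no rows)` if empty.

Grocery | 67 | 6 ; Tools | 145 | 6 ; Toys | 52 | 2

Group products by category.
Per group compute: SUM(stock), COUNT(*).
  Grocery: ids {16, 20, 27, 30, 32, 35} → SUM(stock)=67, COUNT(*)=6
  Tools: ids {11, 22, 23, 34, 36, 40} → SUM(stock)=145, COUNT(*)=6
  Toys: ids {9, 42} → SUM(stock)=52, COUNT(*)=2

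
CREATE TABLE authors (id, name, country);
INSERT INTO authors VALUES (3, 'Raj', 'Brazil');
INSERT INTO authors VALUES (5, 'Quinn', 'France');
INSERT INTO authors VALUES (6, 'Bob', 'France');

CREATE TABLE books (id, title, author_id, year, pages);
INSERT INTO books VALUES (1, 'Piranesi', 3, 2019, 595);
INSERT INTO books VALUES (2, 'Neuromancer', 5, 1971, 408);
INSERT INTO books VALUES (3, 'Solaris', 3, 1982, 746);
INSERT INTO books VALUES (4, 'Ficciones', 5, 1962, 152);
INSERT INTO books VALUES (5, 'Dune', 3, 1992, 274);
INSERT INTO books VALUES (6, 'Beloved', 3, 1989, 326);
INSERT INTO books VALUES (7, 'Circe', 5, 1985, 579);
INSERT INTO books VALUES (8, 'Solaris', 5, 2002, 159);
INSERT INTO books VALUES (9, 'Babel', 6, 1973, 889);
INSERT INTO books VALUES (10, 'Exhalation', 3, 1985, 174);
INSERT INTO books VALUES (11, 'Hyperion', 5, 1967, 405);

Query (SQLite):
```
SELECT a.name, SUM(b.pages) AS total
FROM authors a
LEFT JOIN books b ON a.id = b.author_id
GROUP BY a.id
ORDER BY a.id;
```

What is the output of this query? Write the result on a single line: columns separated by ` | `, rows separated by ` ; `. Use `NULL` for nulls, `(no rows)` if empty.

Raj | 2115 ; Quinn | 1703 ; Bob | 889

LEFT JOIN keeps every authors row; unmatched ones get NULL for books columns.
Group by authors.id and compute SUM(b.pages). SUM over an all-NULL group is NULL.
  3: ids {1, 3, 5, 6, 10} → SUM(b.pages)=2115
  5: ids {2, 4, 7, 8, 11} → SUM(b.pages)=1703
  6: ids {9} → SUM(b.pages)=889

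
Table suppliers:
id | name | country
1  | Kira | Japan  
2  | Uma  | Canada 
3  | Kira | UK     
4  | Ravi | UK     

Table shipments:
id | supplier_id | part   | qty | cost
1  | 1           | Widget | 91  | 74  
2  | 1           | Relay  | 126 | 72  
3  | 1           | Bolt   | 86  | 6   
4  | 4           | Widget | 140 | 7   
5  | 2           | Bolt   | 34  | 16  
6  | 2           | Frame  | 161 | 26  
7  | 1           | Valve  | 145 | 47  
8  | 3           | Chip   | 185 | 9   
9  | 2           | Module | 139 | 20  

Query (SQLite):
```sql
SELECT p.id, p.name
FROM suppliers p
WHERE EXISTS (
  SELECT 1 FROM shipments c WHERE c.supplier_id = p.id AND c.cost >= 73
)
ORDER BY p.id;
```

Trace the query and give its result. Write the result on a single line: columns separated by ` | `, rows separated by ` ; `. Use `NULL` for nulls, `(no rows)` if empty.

1 | Kira

For each suppliers row, check whether any shipments with matching supplier_id has cost >= 73.
Keep rows where that is true.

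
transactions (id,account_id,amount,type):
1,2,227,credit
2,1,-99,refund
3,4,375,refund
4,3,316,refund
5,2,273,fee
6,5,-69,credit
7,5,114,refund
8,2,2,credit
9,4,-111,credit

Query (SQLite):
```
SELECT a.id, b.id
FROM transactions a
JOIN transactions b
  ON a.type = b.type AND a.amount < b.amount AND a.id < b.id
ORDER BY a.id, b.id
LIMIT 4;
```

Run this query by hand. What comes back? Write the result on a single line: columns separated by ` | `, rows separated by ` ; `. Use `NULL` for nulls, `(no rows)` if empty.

2 | 3 ; 2 | 4 ; 2 | 7 ; 6 | 8

Pairs (a,b) with same type, a.amount < b.amount, a.id < b.id.
type groups: credit:{1,6,8,9} fee:{5} refund:{2,3,4,7}
Ordered by (a.id, b.id); first 4.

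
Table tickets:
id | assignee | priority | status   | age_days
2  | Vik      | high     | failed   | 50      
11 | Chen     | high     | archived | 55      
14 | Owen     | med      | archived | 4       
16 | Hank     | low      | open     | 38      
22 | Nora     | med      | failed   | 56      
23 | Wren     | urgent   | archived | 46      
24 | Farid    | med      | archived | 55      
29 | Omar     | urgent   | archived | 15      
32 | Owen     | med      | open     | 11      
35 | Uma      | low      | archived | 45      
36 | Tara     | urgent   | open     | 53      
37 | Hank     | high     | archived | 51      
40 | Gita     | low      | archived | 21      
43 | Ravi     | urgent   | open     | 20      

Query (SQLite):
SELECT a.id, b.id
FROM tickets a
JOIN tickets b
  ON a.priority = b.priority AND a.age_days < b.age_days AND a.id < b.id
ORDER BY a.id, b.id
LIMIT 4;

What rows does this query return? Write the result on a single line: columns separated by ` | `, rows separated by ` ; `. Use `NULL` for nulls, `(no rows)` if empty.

Pairs (a,b) with same priority, a.age_days < b.age_days, a.id < b.id.
priority groups: high:{2,11,37} low:{16,35,40} med:{14,22,24,32} urgent:{23,29,36,43}
Ordered by (a.id, b.id); first 4.

2 | 11 ; 2 | 37 ; 14 | 22 ; 14 | 24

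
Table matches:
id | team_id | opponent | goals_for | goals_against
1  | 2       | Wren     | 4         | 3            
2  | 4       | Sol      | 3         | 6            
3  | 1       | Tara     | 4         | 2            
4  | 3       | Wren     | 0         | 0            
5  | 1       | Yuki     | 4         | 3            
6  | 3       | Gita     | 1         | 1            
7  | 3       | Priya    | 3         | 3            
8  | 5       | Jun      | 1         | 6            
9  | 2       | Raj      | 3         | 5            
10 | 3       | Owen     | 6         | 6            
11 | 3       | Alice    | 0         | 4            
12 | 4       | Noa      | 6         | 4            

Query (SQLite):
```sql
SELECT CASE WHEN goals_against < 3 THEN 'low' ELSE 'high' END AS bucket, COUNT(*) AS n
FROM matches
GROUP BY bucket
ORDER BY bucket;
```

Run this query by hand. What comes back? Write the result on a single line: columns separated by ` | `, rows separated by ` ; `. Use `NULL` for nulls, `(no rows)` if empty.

Bucket rows by goals_against < 3 → 'low' else 'high'; count each bucket.

high | 9 ; low | 3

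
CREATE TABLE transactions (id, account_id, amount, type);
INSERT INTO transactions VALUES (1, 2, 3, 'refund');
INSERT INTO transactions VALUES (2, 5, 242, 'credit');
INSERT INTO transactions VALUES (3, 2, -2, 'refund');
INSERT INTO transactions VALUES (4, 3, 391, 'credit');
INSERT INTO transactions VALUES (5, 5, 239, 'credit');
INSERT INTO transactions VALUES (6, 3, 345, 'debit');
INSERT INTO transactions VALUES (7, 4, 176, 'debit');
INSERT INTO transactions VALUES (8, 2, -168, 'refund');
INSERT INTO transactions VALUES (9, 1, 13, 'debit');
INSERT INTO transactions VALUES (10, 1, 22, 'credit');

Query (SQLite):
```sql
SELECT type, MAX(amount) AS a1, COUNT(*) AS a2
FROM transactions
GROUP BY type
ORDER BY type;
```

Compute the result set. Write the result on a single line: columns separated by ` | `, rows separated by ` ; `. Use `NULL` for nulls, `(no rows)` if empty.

credit | 391 | 4 ; debit | 345 | 3 ; refund | 3 | 3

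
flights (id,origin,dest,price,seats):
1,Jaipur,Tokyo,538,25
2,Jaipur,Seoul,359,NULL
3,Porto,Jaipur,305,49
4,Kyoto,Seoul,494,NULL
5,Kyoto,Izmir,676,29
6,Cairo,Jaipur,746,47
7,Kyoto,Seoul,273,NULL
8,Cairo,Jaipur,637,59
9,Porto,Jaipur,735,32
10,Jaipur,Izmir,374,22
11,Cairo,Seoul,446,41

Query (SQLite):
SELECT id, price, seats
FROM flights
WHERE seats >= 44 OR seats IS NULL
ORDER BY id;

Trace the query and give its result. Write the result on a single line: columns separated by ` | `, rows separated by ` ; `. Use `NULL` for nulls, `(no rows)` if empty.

seats >= 44: ids {3, 6, 8}
seats IS NULL: ids {2, 4, 7}
Combine with OR.

2 | 359 | NULL ; 3 | 305 | 49 ; 4 | 494 | NULL ; 6 | 746 | 47 ; 7 | 273 | NULL ; 8 | 637 | 59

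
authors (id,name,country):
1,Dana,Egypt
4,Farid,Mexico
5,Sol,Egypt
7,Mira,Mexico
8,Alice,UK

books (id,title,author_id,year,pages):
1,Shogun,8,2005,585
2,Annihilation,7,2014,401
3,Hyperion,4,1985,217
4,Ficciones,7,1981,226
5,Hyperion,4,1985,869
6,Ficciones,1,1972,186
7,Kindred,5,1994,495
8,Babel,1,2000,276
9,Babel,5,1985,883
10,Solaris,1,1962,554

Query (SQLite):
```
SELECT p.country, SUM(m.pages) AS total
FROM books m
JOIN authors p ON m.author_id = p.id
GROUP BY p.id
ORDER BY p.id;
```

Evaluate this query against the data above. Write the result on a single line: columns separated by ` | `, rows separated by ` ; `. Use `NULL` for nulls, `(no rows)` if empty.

Egypt | 1016 ; Mexico | 1086 ; Egypt | 1378 ; Mexico | 627 ; UK | 585

Join each books row to its authors via author_id.
Group joined rows by authors.id; compute SUM(m.pages) per group.
  1: ids {6, 8, 10} → SUM(m.pages)=1016
  4: ids {3, 5} → SUM(m.pages)=1086
  5: ids {7, 9} → SUM(m.pages)=1378
  7: ids {2, 4} → SUM(m.pages)=627
  8: ids {1} → SUM(m.pages)=585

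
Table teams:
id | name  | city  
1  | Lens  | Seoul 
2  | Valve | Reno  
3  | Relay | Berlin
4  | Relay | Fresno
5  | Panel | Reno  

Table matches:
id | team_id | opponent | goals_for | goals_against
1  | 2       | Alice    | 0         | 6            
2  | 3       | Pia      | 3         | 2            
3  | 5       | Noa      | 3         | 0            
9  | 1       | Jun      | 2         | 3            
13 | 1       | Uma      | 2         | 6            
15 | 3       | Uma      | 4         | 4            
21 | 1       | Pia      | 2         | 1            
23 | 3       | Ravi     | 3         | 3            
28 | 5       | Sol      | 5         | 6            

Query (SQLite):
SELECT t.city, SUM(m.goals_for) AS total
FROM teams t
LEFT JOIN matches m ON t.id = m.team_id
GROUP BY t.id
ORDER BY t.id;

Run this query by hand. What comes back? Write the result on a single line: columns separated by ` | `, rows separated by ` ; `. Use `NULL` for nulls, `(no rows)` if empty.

LEFT JOIN keeps every teams row; unmatched ones get NULL for matches columns.
Group by teams.id and compute SUM(m.goals_for). SUM over an all-NULL group is NULL.
  1: ids {9, 13, 21} → SUM(m.goals_for)=6
  2: ids {1} → SUM(m.goals_for)=0
  3: ids {2, 15, 23} → SUM(m.goals_for)=10
  4: ids {—} → SUM(m.goals_for)=NULL
  5: ids {3, 28} → SUM(m.goals_for)=8

Seoul | 6 ; Reno | 0 ; Berlin | 10 ; Fresno | NULL ; Reno | 8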